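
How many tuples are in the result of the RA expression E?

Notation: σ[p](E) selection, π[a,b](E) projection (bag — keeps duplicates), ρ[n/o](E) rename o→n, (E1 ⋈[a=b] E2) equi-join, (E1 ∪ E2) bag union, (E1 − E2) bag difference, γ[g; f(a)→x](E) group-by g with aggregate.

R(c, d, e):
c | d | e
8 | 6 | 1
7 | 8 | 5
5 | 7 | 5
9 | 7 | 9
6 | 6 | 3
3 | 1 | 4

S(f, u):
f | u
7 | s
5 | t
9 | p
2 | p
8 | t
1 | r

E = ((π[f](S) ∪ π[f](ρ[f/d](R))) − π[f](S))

Stepwise |·|:
  S → 6
  π[f](S) → 6
  R → 6
  ρ[f/d](R) → 6
  π[f](ρ[f/d](R)) → 6
  (π[f](S) ∪ π[f](ρ[f/d](R))) → 12
  S → 6
  π[f](S) → 6
  ((π[f](S) ∪ π[f](ρ[f/d](R))) − π[f](S)) → 6

|E| = 6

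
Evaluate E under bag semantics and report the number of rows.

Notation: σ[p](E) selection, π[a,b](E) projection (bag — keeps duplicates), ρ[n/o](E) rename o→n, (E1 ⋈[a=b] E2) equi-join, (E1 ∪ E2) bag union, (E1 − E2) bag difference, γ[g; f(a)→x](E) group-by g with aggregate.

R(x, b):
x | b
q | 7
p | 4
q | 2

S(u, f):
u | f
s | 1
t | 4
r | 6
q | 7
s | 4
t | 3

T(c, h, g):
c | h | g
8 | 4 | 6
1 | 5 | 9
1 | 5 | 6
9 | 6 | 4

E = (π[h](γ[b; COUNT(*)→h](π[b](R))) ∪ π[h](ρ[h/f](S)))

Stepwise |·|:
  R → 3
  π[b](R) → 3
  γ[b; COUNT(*)→h](π[b](R)) → 3
  π[h](γ[b; COUNT(*)→h](π[b](R))) → 3
  S → 6
  ρ[h/f](S) → 6
  π[h](ρ[h/f](S)) → 6
  (π[h](γ[b; COUNT(*)→h](π[b](R))) ∪ π[h](ρ[h/f](S))) → 9

|E| = 9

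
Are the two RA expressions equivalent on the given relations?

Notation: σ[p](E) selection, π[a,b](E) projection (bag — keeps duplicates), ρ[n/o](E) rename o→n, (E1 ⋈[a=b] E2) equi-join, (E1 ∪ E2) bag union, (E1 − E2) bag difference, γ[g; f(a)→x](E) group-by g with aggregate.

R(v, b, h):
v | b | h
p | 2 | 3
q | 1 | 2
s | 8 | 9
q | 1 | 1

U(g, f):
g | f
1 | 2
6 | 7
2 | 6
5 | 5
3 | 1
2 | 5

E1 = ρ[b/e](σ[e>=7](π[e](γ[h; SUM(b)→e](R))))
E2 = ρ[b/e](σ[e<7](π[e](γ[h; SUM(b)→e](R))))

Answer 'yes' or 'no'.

E1 per-node cardinality:
  R → 4
  γ[h; SUM(b)→e](R) → 4
  π[e](γ[h; SUM(b)→e](R)) → 4
  σ[e>=7](π[e](γ[h; SUM(b)→e](R))) → 1
  ρ[b/e](σ[e>=7](π[e](γ[h; SUM(b)→e](R)))) → 1
E2 per-node cardinality:
  R → 4
  γ[h; SUM(b)→e](R) → 4
  π[e](γ[h; SUM(b)→e](R)) → 4
  σ[e<7](π[e](γ[h; SUM(b)→e](R))) → 3
  ρ[b/e](σ[e<7](π[e](γ[h; SUM(b)→e](R)))) → 3

E1 result:
b
8
E2 result:
b
1
1
2
Witness: (1,) appears 0× in E1 but 2× in E2.

no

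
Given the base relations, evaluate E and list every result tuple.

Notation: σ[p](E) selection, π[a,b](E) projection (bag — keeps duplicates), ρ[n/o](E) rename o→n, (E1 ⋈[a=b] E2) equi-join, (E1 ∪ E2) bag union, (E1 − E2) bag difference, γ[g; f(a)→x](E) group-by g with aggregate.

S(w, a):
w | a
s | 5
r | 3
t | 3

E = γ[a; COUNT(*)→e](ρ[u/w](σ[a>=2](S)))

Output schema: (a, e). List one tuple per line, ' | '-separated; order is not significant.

Row counts bottom-up:
  S → 3
  σ[a>=2](S) → 3
  ρ[u/w](σ[a>=2](S)) → 3
  γ[a; COUNT(*)→e](ρ[u/w](σ[a>=2](S))) → 2

== RESULT ==
a | e
3 | 2
5 | 1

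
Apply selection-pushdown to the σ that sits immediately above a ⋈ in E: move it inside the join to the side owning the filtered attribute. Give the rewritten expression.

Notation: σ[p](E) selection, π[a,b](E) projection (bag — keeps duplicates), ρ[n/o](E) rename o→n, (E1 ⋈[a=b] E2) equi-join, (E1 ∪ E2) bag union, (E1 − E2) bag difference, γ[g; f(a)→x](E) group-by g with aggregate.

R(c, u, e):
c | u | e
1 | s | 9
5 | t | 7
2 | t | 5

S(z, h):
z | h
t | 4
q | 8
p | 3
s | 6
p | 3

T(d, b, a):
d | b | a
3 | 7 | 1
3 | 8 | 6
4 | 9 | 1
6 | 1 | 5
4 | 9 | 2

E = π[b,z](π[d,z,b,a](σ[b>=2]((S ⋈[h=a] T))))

σ filters on b, owned by the right side.
E' = π[b,z](π[d,z,b,a]((S ⋈[h=a] σ[b>=2](T))))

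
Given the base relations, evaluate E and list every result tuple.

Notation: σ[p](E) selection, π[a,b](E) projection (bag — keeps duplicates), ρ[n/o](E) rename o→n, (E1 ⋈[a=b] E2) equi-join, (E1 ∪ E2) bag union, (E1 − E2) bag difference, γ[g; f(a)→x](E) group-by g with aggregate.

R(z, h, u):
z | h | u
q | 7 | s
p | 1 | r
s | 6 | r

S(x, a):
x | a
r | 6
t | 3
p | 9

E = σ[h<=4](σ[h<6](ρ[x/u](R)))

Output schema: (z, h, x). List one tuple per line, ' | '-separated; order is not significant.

Stepwise |·|:
  R → 3
  ρ[x/u](R) → 3
  σ[h<6](ρ[x/u](R)) → 1
  σ[h<=4](σ[h<6](ρ[x/u](R))) → 1

== RESULT ==
z | h | x
p | 1 | r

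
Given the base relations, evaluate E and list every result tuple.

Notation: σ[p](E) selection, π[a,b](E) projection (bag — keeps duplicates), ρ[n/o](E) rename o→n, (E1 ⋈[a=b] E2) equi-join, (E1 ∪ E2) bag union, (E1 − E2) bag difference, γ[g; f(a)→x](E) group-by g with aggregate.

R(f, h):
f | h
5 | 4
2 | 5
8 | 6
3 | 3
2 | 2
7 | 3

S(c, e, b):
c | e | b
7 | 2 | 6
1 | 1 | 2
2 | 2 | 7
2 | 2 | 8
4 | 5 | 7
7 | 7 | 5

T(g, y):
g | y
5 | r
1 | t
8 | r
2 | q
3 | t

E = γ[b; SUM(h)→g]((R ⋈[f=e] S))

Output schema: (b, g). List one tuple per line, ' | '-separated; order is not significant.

Per-node cardinality:
  R → 6
  S → 6
  (R ⋈[f=e] S) → 8
  γ[b; SUM(h)→g]((R ⋈[f=e] S)) → 4

== RESULT ==
b | g
5 | 3
6 | 7
7 | 11
8 | 7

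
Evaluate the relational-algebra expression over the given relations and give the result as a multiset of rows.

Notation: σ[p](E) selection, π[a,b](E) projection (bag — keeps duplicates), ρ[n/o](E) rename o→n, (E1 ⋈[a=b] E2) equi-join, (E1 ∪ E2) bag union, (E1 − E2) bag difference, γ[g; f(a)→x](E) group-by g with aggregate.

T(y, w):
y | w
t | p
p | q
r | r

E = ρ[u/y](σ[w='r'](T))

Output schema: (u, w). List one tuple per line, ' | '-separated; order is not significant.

Stepwise |·|:
  T → 3
  σ[w='r'](T) → 1
  ρ[u/y](σ[w='r'](T)) → 1

== RESULT ==
u | w
r | r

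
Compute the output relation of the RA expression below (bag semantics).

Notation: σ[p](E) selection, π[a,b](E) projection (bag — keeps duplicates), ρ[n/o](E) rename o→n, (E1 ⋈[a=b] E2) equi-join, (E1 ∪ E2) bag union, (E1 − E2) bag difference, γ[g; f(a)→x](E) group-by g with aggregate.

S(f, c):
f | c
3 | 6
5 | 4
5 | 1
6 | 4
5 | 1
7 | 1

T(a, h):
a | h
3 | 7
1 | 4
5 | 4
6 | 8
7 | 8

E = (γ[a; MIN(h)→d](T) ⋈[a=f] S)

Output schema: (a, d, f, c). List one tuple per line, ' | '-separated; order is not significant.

Subexpression sizes:
  T → 5
  γ[a; MIN(h)→d](T) → 5
  S → 6
  (γ[a; MIN(h)→d](T) ⋈[a=f] S) → 6

== RESULT ==
a | d | f | c
3 | 7 | 3 | 6
5 | 4 | 5 | 1
5 | 4 | 5 | 1
5 | 4 | 5 | 4
6 | 8 | 6 | 4
7 | 8 | 7 | 1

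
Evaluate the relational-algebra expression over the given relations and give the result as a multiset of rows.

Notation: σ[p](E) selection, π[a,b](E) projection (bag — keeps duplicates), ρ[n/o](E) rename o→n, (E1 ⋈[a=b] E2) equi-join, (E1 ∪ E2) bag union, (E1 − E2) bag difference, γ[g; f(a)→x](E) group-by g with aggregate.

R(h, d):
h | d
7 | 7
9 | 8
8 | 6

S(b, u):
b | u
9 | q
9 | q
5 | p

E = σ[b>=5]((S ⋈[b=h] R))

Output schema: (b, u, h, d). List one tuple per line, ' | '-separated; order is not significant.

Subexpression sizes:
  S → 3
  R → 3
  (S ⋈[b=h] R) → 2
  σ[b>=5]((S ⋈[b=h] R)) → 2

== RESULT ==
b | u | h | d
9 | q | 9 | 8
9 | q | 9 | 8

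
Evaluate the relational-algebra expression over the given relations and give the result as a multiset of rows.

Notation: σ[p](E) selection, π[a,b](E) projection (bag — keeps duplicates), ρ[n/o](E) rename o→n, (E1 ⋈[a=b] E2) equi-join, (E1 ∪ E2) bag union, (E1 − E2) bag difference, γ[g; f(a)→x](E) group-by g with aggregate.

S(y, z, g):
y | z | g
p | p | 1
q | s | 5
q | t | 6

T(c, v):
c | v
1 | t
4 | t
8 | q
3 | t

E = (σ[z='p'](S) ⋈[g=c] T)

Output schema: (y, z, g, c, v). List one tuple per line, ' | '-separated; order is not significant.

Subexpression sizes:
  S → 3
  σ[z='p'](S) → 1
  T → 4
  (σ[z='p'](S) ⋈[g=c] T) → 1

== RESULT ==
y | z | g | c | v
p | p | 1 | 1 | t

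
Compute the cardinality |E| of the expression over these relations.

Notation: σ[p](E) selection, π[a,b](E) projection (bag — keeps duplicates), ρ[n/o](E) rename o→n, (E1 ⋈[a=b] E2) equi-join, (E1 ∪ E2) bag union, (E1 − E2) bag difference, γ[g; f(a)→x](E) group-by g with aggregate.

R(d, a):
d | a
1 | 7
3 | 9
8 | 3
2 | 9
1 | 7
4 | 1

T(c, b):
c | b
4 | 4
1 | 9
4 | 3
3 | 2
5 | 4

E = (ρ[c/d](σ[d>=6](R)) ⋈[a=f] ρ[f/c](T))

Row counts bottom-up:
  R → 6
  σ[d>=6](R) → 1
  ρ[c/d](σ[d>=6](R)) → 1
  T → 5
  ρ[f/c](T) → 5
  (ρ[c/d](σ[d>=6](R)) ⋈[a=f] ρ[f/c](T)) → 1

|E| = 1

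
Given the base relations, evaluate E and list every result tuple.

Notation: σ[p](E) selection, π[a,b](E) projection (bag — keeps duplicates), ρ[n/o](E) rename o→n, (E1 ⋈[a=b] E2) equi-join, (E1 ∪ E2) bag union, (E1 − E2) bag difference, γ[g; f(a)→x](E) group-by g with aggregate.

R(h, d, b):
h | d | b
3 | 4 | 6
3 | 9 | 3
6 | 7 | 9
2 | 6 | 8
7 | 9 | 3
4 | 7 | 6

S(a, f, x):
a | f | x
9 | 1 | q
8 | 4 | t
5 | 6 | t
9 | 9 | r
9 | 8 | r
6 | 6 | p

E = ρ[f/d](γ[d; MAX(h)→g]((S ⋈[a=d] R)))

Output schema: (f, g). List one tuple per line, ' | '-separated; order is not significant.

Subexpression sizes:
  S → 6
  R → 6
  (S ⋈[a=d] R) → 7
  γ[d; MAX(h)→g]((S ⋈[a=d] R)) → 2
  ρ[f/d](γ[d; MAX(h)→g]((S ⋈[a=d] R))) → 2

== RESULT ==
f | g
6 | 2
9 | 7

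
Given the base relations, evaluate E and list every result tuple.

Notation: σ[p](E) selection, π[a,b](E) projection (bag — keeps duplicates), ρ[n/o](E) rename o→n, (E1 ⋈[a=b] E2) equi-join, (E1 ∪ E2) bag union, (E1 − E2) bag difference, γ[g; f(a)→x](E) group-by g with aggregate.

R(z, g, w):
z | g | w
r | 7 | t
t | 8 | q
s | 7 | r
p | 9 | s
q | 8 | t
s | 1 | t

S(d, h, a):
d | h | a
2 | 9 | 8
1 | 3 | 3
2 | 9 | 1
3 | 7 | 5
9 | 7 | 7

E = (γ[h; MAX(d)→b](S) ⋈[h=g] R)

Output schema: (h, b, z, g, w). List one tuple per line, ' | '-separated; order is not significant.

Stepwise |·|:
  S → 5
  γ[h; MAX(d)→b](S) → 3
  R → 6
  (γ[h; MAX(d)→b](S) ⋈[h=g] R) → 3

== RESULT ==
h | b | z | g | w
7 | 9 | r | 7 | t
7 | 9 | s | 7 | r
9 | 2 | p | 9 | s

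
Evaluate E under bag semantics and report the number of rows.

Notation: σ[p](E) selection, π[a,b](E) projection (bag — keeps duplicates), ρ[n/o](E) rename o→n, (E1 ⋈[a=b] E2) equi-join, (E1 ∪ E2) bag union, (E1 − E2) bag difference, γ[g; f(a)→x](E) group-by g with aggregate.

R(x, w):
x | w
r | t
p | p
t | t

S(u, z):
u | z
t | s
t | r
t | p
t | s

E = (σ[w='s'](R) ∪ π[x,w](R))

Stepwise |·|:
  R → 3
  σ[w='s'](R) → 0
  R → 3
  π[x,w](R) → 3
  (σ[w='s'](R) ∪ π[x,w](R)) → 3

|E| = 3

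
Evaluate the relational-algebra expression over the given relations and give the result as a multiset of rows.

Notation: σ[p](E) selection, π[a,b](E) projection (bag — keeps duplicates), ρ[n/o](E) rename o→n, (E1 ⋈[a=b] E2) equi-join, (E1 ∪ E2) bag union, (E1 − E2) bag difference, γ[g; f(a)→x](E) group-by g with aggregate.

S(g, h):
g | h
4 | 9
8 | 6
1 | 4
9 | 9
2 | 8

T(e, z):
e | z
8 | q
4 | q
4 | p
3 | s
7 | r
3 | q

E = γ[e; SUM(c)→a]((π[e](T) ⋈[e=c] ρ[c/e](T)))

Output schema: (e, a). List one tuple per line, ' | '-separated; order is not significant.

Per-node cardinality:
  T → 6
  π[e](T) → 6
  T → 6
  ρ[c/e](T) → 6
  (π[e](T) ⋈[e=c] ρ[c/e](T)) → 10
  γ[e; SUM(c)→a]((π[e](T) ⋈[e=c] ρ[c/e](T))) → 4

== RESULT ==
e | a
3 | 12
4 | 16
7 | 7
8 | 8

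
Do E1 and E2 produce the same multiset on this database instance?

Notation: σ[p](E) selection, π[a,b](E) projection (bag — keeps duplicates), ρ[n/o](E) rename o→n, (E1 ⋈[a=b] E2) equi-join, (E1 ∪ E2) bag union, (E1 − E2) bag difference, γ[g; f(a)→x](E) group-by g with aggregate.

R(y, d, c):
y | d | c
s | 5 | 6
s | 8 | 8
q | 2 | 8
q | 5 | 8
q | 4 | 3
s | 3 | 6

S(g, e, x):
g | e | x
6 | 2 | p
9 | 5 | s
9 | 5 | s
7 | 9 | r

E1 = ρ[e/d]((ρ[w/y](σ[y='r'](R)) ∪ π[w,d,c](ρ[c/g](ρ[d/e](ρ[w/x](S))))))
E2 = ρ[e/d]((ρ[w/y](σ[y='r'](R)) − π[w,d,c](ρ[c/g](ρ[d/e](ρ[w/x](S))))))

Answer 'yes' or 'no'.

E1 subexpression sizes:
  R → 6
  σ[y='r'](R) → 0
  ρ[w/y](σ[y='r'](R)) → 0
  S → 4
  ρ[w/x](S) → 4
  ρ[d/e](ρ[w/x](S)) → 4
  ρ[c/g](ρ[d/e](ρ[w/x](S))) → 4
  π[w,d,c](ρ[c/g](ρ[d/e](ρ[w/x](S)))) → 4
  (ρ[w/y](σ[y='r'](R)) ∪ π[w,d,c](ρ[c/g](ρ[d/e](ρ[w/x](S))))) → 4
  ρ[e/d]((ρ[w/y](σ[y='r'](R)) ∪ π[w,d,c](ρ[c/g](ρ[d/e](ρ[w/x](S)))))) → 4
E2 subexpression sizes:
  R → 6
  σ[y='r'](R) → 0
  ρ[w/y](σ[y='r'](R)) → 0
  S → 4
  ρ[w/x](S) → 4
  ρ[d/e](ρ[w/x](S)) → 4
  ρ[c/g](ρ[d/e](ρ[w/x](S))) → 4
  π[w,d,c](ρ[c/g](ρ[d/e](ρ[w/x](S)))) → 4
  (ρ[w/y](σ[y='r'](R)) − π[w,d,c](ρ[c/g](ρ[d/e](ρ[w/x](S))))) → 0
  ρ[e/d]((ρ[w/y](σ[y='r'](R)) − π[w,d,c](ρ[c/g](ρ[d/e](ρ[w/x](S)))))) → 0

E1 result:
w | e | c
p | 2 | 6
r | 9 | 7
s | 5 | 9
s | 5 | 9
E2 result:
w | e | c
(0 rows)
Witness: ('s', 5, 9) appears 2× in E1 but 0× in E2.

no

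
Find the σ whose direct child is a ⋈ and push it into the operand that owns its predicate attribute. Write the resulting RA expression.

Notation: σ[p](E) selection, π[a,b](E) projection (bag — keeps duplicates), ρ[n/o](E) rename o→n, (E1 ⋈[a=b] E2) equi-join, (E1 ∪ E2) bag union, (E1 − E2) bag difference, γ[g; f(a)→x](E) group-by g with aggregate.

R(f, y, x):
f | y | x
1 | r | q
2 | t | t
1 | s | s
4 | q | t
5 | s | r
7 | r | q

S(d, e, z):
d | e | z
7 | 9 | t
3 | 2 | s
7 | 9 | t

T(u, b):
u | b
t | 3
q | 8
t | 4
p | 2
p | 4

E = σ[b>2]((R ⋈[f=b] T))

σ filters on b, owned by the right side.
E' = (R ⋈[f=b] σ[b>2](T))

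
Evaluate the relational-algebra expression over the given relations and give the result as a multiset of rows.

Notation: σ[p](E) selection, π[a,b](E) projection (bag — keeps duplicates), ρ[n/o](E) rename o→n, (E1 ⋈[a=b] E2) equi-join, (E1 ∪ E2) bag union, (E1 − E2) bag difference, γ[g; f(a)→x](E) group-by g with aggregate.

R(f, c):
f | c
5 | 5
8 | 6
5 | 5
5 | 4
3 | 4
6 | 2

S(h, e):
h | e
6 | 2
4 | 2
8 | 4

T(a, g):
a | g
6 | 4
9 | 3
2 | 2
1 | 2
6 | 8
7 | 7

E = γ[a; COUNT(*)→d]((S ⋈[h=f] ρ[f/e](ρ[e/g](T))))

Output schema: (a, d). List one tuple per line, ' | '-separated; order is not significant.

Row counts bottom-up:
  S → 3
  T → 6
  ρ[e/g](T) → 6
  ρ[f/e](ρ[e/g](T)) → 6
  (S ⋈[h=f] ρ[f/e](ρ[e/g](T))) → 2
  γ[a; COUNT(*)→d]((S ⋈[h=f] ρ[f/e](ρ[e/g](T)))) → 1

== RESULT ==
a | d
6 | 2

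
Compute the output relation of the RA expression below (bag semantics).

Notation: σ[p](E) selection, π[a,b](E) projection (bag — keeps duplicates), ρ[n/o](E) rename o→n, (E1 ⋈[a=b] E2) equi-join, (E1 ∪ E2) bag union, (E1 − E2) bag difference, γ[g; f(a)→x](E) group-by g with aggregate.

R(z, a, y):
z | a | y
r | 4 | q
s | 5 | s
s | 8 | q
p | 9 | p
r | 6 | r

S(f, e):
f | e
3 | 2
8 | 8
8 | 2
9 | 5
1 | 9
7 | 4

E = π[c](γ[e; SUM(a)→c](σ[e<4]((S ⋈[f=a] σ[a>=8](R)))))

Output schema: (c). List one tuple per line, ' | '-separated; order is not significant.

Row counts bottom-up:
  S → 6
  R → 5
  σ[a>=8](R) → 2
  (S ⋈[f=a] σ[a>=8](R)) → 3
  σ[e<4]((S ⋈[f=a] σ[a>=8](R))) → 1
  γ[e; SUM(a)→c](σ[e<4]((S ⋈[f=a] σ[a>=8](R)))) → 1
  π[c](γ[e; SUM(a)→c](σ[e<4]((S ⋈[f=a] σ[a>=8](R))))) → 1

== RESULT ==
c
8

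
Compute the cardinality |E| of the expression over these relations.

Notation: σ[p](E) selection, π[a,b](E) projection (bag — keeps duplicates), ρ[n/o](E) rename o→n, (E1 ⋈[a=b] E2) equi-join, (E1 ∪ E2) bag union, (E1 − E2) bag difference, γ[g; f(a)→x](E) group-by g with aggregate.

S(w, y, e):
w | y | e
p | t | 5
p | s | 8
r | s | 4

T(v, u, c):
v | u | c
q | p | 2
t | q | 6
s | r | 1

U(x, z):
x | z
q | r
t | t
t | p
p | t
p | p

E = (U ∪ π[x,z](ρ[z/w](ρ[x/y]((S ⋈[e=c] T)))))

Row counts bottom-up:
  U → 5
  S → 3
  T → 3
  (S ⋈[e=c] T) → 0
  ρ[x/y]((S ⋈[e=c] T)) → 0
  ρ[z/w](ρ[x/y]((S ⋈[e=c] T))) → 0
  π[x,z](ρ[z/w](ρ[x/y]((S ⋈[e=c] T)))) → 0
  (U ∪ π[x,z](ρ[z/w](ρ[x/y]((S ⋈[e=c] T))))) → 5

|E| = 5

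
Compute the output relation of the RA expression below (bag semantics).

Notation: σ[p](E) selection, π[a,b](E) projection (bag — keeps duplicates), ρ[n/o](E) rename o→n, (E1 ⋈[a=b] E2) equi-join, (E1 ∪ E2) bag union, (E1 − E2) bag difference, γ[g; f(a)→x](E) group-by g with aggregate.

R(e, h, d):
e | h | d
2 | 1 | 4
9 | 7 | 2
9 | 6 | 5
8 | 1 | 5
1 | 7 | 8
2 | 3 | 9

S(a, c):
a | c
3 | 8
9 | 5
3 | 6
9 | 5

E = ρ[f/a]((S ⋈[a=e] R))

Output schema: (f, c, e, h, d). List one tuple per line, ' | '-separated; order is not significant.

Row counts bottom-up:
  S → 4
  R → 6
  (S ⋈[a=e] R) → 4
  ρ[f/a]((S ⋈[a=e] R)) → 4

== RESULT ==
f | c | e | h | d
9 | 5 | 9 | 6 | 5
9 | 5 | 9 | 6 | 5
9 | 5 | 9 | 7 | 2
9 | 5 | 9 | 7 | 2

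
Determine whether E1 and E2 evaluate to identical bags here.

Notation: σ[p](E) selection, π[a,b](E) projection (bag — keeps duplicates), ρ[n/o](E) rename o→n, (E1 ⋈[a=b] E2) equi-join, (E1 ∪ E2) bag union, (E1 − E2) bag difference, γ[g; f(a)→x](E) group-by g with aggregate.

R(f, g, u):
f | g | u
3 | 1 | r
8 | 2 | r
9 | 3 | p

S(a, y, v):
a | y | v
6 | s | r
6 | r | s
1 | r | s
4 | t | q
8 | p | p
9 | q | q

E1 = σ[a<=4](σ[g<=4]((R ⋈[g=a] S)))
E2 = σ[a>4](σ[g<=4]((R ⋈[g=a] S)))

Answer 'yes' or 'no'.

E1 row counts bottom-up:
  R → 3
  S → 6
  (R ⋈[g=a] S) → 1
  σ[g<=4]((R ⋈[g=a] S)) → 1
  σ[a<=4](σ[g<=4]((R ⋈[g=a] S))) → 1
E2 row counts bottom-up:
  R → 3
  S → 6
  (R ⋈[g=a] S) → 1
  σ[g<=4]((R ⋈[g=a] S)) → 1
  σ[a>4](σ[g<=4]((R ⋈[g=a] S))) → 0

E1 result:
f | g | u | a | y | v
3 | 1 | r | 1 | r | s
E2 result:
f | g | u | a | y | v
(0 rows)
Witness: (3, 1, 'r', 1, 'r', 's') appears 1× in E1 but 0× in E2.

no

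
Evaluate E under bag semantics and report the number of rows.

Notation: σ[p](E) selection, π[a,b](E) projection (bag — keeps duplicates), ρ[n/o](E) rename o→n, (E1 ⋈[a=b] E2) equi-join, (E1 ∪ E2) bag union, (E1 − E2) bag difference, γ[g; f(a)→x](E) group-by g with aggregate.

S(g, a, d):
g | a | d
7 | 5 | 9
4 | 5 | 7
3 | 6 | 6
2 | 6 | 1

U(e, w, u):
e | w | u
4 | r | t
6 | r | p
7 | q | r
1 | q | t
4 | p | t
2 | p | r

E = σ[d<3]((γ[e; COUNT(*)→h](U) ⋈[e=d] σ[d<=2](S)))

Subexpression sizes:
  U → 6
  γ[e; COUNT(*)→h](U) → 5
  S → 4
  σ[d<=2](S) → 1
  (γ[e; COUNT(*)→h](U) ⋈[e=d] σ[d<=2](S)) → 1
  σ[d<3]((γ[e; COUNT(*)→h](U) ⋈[e=d] σ[d<=2](S))) → 1

|E| = 1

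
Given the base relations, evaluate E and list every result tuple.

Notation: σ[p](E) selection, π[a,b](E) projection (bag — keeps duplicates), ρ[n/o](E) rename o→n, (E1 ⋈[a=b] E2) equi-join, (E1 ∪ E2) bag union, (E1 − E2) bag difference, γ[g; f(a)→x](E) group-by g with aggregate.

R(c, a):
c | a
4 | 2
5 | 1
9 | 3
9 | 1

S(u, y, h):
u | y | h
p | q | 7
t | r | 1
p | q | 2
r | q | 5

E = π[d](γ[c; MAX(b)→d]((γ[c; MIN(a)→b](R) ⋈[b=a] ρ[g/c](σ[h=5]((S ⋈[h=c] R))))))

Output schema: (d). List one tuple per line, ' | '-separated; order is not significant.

Row counts bottom-up:
  R → 4
  γ[c; MIN(a)→b](R) → 3
  S → 4
  R → 4
  (S ⋈[h=c] R) → 1
  σ[h=5]((S ⋈[h=c] R)) → 1
  ρ[g/c](σ[h=5]((S ⋈[h=c] R))) → 1
  (γ[c; MIN(a)→b](R) ⋈[b=a] ρ[g/c](σ[h=5]((S ⋈[h=c] R)))) → 2
  γ[c; MAX(b)→d]((γ[c; MIN(a)→b](R) ⋈[b=a] ρ[g/c](σ[h=5]((S ⋈[h=c] R))))) → 2
  π[d](γ[c; MAX(b)→d]((γ[c; MIN(a)→b](R) ⋈[b=a] ρ[g/c](σ[h=5]((S ⋈[h=c] R)))))) → 2

== RESULT ==
d
1
1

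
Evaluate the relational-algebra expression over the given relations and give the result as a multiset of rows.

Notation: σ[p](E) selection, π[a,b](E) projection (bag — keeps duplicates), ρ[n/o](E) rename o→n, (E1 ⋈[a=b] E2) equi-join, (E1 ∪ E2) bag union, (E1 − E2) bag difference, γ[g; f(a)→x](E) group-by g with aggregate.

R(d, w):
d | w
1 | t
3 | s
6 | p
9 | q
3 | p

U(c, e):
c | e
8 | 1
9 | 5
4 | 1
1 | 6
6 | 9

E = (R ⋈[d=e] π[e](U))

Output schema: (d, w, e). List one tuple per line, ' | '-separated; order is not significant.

Row counts bottom-up:
  R → 5
  U → 5
  π[e](U) → 5
  (R ⋈[d=e] π[e](U)) → 4

== RESULT ==
d | w | e
1 | t | 1
1 | t | 1
6 | p | 6
9 | q | 9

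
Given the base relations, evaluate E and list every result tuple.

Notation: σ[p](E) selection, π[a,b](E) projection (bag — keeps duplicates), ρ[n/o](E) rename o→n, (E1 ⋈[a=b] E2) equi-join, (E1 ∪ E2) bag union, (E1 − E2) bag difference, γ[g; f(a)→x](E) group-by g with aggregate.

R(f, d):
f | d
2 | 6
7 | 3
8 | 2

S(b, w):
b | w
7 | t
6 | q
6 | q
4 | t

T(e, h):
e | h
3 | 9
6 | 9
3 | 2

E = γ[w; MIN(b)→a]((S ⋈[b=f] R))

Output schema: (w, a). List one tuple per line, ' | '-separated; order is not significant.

Row counts bottom-up:
  S → 4
  R → 3
  (S ⋈[b=f] R) → 1
  γ[w; MIN(b)→a]((S ⋈[b=f] R)) → 1

== RESULT ==
w | a
t | 7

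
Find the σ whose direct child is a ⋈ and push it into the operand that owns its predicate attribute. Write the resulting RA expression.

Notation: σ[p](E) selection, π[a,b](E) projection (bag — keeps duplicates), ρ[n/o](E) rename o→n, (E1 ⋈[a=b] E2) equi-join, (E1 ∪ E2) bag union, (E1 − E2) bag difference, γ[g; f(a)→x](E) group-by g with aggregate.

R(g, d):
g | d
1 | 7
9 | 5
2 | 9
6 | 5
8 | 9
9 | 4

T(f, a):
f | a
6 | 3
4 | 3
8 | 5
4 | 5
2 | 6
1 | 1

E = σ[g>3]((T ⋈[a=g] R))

σ filters on g, owned by the right side.
E' = (T ⋈[a=g] σ[g>3](R))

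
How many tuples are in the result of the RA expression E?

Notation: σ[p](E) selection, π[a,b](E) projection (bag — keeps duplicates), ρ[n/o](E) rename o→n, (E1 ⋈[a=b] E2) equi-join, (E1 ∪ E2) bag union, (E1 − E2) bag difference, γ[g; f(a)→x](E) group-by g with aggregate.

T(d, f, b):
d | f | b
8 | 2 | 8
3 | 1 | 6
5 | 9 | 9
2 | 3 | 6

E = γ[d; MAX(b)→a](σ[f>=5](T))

Per-node cardinality:
  T → 4
  σ[f>=5](T) → 1
  γ[d; MAX(b)→a](σ[f>=5](T)) → 1

|E| = 1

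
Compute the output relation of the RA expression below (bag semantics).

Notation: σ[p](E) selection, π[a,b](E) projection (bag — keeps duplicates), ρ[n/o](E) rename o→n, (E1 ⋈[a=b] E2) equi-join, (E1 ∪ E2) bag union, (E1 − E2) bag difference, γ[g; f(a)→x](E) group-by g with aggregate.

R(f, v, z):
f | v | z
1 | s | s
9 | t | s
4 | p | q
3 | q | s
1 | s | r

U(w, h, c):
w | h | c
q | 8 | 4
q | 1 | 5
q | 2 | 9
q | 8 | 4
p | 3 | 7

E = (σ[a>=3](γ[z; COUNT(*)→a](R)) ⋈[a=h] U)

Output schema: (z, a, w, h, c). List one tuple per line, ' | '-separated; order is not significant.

Per-node cardinality:
  R → 5
  γ[z; COUNT(*)→a](R) → 3
  σ[a>=3](γ[z; COUNT(*)→a](R)) → 1
  U → 5
  (σ[a>=3](γ[z; COUNT(*)→a](R)) ⋈[a=h] U) → 1

== RESULT ==
z | a | w | h | c
s | 3 | p | 3 | 7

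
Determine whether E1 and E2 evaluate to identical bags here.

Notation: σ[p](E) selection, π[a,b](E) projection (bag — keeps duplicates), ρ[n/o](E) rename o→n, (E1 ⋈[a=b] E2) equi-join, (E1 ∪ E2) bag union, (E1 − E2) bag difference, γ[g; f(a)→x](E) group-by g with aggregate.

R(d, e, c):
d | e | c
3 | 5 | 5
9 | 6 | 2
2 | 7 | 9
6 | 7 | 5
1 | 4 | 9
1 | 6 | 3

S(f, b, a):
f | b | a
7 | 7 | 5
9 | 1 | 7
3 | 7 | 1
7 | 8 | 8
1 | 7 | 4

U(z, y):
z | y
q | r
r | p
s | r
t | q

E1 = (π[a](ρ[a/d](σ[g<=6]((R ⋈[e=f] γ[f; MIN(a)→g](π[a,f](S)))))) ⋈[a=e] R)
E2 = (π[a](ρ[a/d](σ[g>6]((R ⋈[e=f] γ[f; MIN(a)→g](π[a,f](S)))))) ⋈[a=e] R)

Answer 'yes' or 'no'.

E1 per-node cardinality:
  R → 6
  S → 5
  π[a,f](S) → 5
  γ[f; MIN(a)→g](π[a,f](S)) → 4
  (R ⋈[e=f] γ[f; MIN(a)→g](π[a,f](S))) → 2
  σ[g<=6]((R ⋈[e=f] γ[f; MIN(a)→g](π[a,f](S)))) → 2
  ρ[a/d](σ[g<=6]((R ⋈[e=f] γ[f; MIN(a)→g](π[a,f](S))))) → 2
  π[a](ρ[a/d](σ[g<=6]((R ⋈[e=f] γ[f; MIN(a)→g](π[a,f](S)))))) → 2
  R → 6
  (π[a](ρ[a/d](σ[g<=6]((R ⋈[e=f] γ[f; MIN(a)→g](π[a,f](S)))))) ⋈[a=e] R) → 2
E2 per-node cardinality:
  R → 6
  S → 5
  π[a,f](S) → 5
  γ[f; MIN(a)→g](π[a,f](S)) → 4
  (R ⋈[e=f] γ[f; MIN(a)→g](π[a,f](S))) → 2
  σ[g>6]((R ⋈[e=f] γ[f; MIN(a)→g](π[a,f](S)))) → 0
  ρ[a/d](σ[g>6]((R ⋈[e=f] γ[f; MIN(a)→g](π[a,f](S))))) → 0
  π[a](ρ[a/d](σ[g>6]((R ⋈[e=f] γ[f; MIN(a)→g](π[a,f](S)))))) → 0
  R → 6
  (π[a](ρ[a/d](σ[g>6]((R ⋈[e=f] γ[f; MIN(a)→g](π[a,f](S)))))) ⋈[a=e] R) → 0

E1 result:
a | d | e | c
6 | 1 | 6 | 3
6 | 9 | 6 | 2
E2 result:
a | d | e | c
(0 rows)
Witness: (6, 9, 6, 2) appears 1× in E1 but 0× in E2.

no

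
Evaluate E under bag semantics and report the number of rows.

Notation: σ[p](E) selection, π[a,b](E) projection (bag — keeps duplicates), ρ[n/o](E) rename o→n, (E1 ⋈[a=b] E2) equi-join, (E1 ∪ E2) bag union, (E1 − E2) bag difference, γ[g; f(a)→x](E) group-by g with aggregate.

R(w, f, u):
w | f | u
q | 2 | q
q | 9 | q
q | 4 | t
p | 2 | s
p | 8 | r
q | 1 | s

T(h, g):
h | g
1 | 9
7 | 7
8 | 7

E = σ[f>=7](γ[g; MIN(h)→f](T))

Row counts bottom-up:
  T → 3
  γ[g; MIN(h)→f](T) → 2
  σ[f>=7](γ[g; MIN(h)→f](T)) → 1

|E| = 1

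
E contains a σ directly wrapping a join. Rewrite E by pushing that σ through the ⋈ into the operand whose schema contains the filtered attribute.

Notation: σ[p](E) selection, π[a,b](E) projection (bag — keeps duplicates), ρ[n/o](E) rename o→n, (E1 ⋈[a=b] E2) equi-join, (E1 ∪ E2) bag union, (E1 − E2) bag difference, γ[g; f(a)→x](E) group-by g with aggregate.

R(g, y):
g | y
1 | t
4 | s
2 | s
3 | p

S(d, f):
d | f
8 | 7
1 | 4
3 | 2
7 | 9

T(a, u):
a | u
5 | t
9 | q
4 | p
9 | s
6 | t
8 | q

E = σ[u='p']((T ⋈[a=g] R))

σ filters on u, owned by the left side.
E' = (σ[u='p'](T) ⋈[a=g] R)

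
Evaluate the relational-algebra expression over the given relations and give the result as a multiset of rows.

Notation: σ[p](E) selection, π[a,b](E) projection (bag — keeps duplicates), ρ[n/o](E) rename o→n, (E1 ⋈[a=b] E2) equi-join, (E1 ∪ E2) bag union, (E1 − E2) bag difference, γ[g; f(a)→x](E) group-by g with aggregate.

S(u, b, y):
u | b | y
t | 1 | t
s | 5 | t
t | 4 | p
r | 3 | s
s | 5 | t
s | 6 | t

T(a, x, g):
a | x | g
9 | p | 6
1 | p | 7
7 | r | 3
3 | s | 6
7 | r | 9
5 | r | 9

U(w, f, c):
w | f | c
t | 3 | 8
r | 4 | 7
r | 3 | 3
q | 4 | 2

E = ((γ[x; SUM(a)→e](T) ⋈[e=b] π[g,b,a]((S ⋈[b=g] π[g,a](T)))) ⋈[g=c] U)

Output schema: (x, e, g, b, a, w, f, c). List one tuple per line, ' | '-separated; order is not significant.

Per-node cardinality:
  T → 6
  γ[x; SUM(a)→e](T) → 3
  S → 6
  T → 6
  π[g,a](T) → 6
  (S ⋈[b=g] π[g,a](T)) → 3
  π[g,b,a]((S ⋈[b=g] π[g,a](T))) → 3
  (γ[x; SUM(a)→e](T) ⋈[e=b] π[g,b,a]((S ⋈[b=g] π[g,a](T)))) → 1
  U → 4
  ((γ[x; SUM(a)→e](T) ⋈[e=b] π[g,b,a]((S ⋈[b=g] π[g,a](T)))) ⋈[g=c] U) → 1

== RESULT ==
x | e | g | b | a | w | f | c
s | 3 | 3 | 3 | 7 | r | 3 | 3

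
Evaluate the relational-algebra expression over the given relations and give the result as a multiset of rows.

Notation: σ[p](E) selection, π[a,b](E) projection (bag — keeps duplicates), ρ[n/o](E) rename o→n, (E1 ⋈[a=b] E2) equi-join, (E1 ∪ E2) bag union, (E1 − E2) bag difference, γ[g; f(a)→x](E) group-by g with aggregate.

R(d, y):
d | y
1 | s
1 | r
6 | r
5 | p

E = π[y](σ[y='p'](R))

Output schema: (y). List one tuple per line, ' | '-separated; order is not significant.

Per-node cardinality:
  R → 4
  σ[y='p'](R) → 1
  π[y](σ[y='p'](R)) → 1

== RESULT ==
y
p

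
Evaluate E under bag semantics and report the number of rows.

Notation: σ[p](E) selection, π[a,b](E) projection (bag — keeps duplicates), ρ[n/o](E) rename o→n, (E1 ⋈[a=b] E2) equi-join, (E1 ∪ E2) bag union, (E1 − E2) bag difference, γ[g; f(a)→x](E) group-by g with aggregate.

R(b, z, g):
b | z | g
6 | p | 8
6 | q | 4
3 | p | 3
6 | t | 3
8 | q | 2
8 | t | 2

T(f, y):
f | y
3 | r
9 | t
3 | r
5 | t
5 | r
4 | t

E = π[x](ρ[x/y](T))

Row counts bottom-up:
  T → 6
  ρ[x/y](T) → 6
  π[x](ρ[x/y](T)) → 6

|E| = 6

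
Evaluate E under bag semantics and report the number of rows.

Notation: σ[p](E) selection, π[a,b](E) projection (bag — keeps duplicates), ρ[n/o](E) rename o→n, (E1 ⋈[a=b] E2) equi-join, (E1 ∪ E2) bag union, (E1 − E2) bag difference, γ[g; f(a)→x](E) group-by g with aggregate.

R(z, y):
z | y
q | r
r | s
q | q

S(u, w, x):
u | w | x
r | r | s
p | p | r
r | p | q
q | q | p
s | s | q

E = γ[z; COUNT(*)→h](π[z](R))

Subexpression sizes:
  R → 3
  π[z](R) → 3
  γ[z; COUNT(*)→h](π[z](R)) → 2

|E| = 2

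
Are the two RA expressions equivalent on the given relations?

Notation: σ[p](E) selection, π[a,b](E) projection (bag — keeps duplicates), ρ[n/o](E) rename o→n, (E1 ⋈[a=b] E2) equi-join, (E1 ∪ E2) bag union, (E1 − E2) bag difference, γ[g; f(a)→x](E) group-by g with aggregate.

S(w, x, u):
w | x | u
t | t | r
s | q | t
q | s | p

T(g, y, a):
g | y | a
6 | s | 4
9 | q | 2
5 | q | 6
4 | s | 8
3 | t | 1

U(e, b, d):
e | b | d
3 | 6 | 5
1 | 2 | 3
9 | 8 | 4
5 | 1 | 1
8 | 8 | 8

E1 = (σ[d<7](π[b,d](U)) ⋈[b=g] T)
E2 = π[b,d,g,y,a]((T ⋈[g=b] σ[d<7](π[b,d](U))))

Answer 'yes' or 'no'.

E1 subexpression sizes:
  U → 5
  π[b,d](U) → 5
  σ[d<7](π[b,d](U)) → 4
  T → 5
  (σ[d<7](π[b,d](U)) ⋈[b=g] T) → 1
E2 subexpression sizes:
  T → 5
  U → 5
  π[b,d](U) → 5
  σ[d<7](π[b,d](U)) → 4
  (T ⋈[g=b] σ[d<7](π[b,d](U))) → 1
  π[b,d,g,y,a]((T ⋈[g=b] σ[d<7](π[b,d](U)))) → 1

E1 and E2 produce the same multiset:
b | d | g | y | a
6 | 5 | 6 | s | 4

yes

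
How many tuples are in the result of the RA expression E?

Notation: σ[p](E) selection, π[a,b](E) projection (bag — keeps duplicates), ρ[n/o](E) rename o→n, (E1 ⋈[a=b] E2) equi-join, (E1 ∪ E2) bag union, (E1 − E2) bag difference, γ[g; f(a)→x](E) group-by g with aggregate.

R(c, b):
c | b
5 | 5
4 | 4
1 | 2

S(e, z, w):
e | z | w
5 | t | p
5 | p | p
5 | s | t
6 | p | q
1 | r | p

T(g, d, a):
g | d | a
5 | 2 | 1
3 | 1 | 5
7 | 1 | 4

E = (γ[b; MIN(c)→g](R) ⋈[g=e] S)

Stepwise |·|:
  R → 3
  γ[b; MIN(c)→g](R) → 3
  S → 5
  (γ[b; MIN(c)→g](R) ⋈[g=e] S) → 4

|E| = 4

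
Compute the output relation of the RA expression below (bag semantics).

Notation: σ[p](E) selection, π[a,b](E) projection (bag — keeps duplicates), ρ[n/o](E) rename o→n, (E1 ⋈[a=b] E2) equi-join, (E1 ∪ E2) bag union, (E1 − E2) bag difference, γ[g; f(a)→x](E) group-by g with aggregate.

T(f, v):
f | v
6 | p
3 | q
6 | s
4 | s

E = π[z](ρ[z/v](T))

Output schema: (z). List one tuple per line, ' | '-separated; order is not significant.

Row counts bottom-up:
  T → 4
  ρ[z/v](T) → 4
  π[z](ρ[z/v](T)) → 4

== RESULT ==
z
p
q
s
s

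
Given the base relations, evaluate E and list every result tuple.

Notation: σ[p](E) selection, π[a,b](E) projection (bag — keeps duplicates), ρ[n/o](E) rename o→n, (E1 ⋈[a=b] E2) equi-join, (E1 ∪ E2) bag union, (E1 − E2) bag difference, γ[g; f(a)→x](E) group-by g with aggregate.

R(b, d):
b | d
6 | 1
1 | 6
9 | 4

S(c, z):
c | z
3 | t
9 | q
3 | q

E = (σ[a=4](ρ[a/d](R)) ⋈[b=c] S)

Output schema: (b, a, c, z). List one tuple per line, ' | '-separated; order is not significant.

Stepwise |·|:
  R → 3
  ρ[a/d](R) → 3
  σ[a=4](ρ[a/d](R)) → 1
  S → 3
  (σ[a=4](ρ[a/d](R)) ⋈[b=c] S) → 1

== RESULT ==
b | a | c | z
9 | 4 | 9 | q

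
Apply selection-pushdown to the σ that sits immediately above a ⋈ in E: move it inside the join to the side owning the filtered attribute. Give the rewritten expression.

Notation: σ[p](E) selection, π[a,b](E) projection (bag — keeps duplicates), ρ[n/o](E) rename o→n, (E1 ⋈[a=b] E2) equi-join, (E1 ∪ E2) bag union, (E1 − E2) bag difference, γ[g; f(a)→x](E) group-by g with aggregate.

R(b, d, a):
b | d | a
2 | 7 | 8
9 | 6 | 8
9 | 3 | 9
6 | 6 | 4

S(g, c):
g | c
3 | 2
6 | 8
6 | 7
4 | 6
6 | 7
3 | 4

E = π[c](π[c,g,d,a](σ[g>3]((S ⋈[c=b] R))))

σ filters on g, owned by the left side.
E' = π[c](π[c,g,d,a]((σ[g>3](S) ⋈[c=b] R)))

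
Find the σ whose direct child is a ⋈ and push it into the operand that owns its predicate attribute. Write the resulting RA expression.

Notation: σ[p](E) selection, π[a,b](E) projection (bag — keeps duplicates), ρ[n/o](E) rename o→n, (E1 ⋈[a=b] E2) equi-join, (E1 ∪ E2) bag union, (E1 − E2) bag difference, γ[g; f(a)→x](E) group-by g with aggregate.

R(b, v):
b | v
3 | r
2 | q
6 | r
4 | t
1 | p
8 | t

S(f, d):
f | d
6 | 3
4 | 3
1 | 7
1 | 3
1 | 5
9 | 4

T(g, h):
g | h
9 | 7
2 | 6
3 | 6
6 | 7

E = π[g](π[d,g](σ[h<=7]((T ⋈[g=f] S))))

σ filters on h, owned by the left side.
E' = π[g](π[d,g]((σ[h<=7](T) ⋈[g=f] S)))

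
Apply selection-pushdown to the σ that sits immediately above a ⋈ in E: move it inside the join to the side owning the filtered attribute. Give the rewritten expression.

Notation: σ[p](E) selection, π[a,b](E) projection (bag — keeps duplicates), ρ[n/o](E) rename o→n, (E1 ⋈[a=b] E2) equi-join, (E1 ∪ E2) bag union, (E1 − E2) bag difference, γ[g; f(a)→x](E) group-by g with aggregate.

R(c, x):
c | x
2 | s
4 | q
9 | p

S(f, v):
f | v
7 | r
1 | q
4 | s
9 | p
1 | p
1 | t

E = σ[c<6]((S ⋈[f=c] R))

σ filters on c, owned by the right side.
E' = (S ⋈[f=c] σ[c<6](R))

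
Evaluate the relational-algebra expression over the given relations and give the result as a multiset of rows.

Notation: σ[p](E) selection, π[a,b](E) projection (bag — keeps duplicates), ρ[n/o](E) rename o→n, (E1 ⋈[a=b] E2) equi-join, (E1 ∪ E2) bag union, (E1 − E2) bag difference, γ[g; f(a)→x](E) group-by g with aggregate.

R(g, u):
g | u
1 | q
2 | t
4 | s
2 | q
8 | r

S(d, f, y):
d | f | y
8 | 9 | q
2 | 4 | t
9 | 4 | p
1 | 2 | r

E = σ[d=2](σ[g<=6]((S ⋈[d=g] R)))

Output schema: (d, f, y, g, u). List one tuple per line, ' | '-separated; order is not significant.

Per-node cardinality:
  S → 4
  R → 5
  (S ⋈[d=g] R) → 4
  σ[g<=6]((S ⋈[d=g] R)) → 3
  σ[d=2](σ[g<=6]((S ⋈[d=g] R))) → 2

== RESULT ==
d | f | y | g | u
2 | 4 | t | 2 | q
2 | 4 | t | 2 | t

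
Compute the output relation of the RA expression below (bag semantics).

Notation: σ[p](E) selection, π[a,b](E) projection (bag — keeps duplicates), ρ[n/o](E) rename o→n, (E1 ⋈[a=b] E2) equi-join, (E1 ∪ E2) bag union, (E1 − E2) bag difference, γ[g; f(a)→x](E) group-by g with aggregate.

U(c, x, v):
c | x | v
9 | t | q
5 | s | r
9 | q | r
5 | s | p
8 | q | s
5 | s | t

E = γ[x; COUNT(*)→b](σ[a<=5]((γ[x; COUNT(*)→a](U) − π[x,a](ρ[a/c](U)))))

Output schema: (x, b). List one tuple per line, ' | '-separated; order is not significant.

Per-node cardinality:
  U → 6
  γ[x; COUNT(*)→a](U) → 3
  U → 6
  ρ[a/c](U) → 6
  π[x,a](ρ[a/c](U)) → 6
  (γ[x; COUNT(*)→a](U) − π[x,a](ρ[a/c](U))) → 3
  σ[a<=5]((γ[x; COUNT(*)→a](U) − π[x,a](ρ[a/c](U)))) → 3
  γ[x; COUNT(*)→b](σ[a<=5]((γ[x; COUNT(*)→a](U) − π[x,a](ρ[a/c](U))))) → 3

== RESULT ==
x | b
q | 1
s | 1
t | 1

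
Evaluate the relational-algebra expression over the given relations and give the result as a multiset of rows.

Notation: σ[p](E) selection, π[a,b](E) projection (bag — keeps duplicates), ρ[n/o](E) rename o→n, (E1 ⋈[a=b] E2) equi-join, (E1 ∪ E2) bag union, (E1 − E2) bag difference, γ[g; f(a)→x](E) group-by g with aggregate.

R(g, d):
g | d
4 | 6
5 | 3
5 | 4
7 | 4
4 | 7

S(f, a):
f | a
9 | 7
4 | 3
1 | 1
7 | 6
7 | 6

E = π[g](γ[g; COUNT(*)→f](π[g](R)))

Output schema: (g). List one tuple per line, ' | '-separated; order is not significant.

Subexpression sizes:
  R → 5
  π[g](R) → 5
  γ[g; COUNT(*)→f](π[g](R)) → 3
  π[g](γ[g; COUNT(*)→f](π[g](R))) → 3

== RESULT ==
g
4
5
7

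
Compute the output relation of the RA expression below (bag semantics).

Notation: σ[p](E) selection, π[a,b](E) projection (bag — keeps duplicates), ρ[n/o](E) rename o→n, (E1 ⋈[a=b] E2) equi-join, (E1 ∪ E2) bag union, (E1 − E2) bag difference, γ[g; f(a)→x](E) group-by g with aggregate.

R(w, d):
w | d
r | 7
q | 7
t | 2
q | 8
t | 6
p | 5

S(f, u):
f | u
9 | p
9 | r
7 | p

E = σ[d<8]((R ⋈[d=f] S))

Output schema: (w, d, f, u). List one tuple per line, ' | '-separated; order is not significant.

Row counts bottom-up:
  R → 6
  S → 3
  (R ⋈[d=f] S) → 2
  σ[d<8]((R ⋈[d=f] S)) → 2

== RESULT ==
w | d | f | u
q | 7 | 7 | p
r | 7 | 7 | p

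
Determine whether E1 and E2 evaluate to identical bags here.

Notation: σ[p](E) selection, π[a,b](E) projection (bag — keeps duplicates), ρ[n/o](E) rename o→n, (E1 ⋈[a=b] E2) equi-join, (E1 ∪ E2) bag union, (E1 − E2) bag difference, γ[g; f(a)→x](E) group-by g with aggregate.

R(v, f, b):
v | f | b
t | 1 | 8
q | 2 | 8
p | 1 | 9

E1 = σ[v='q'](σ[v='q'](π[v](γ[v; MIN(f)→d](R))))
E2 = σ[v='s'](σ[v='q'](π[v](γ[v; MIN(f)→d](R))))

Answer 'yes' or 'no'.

E1 subexpression sizes:
  R → 3
  γ[v; MIN(f)→d](R) → 3
  π[v](γ[v; MIN(f)→d](R)) → 3
  σ[v='q'](π[v](γ[v; MIN(f)→d](R))) → 1
  σ[v='q'](σ[v='q'](π[v](γ[v; MIN(f)→d](R)))) → 1
E2 subexpression sizes:
  R → 3
  γ[v; MIN(f)→d](R) → 3
  π[v](γ[v; MIN(f)→d](R)) → 3
  σ[v='q'](π[v](γ[v; MIN(f)→d](R))) → 1
  σ[v='s'](σ[v='q'](π[v](γ[v; MIN(f)→d](R)))) → 0

E1 result:
v
q
E2 result:
v
(0 rows)
Witness: ('q',) appears 1× in E1 but 0× in E2.

no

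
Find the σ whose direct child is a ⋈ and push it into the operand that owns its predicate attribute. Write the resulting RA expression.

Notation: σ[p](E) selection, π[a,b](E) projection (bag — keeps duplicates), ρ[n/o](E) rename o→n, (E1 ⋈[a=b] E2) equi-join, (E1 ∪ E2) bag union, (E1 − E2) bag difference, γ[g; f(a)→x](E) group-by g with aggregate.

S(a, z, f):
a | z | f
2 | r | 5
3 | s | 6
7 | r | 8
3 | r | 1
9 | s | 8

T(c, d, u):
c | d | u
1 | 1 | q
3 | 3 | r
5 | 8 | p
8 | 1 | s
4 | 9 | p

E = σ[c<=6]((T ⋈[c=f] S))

σ filters on c, owned by the left side.
E' = (σ[c<=6](T) ⋈[c=f] S)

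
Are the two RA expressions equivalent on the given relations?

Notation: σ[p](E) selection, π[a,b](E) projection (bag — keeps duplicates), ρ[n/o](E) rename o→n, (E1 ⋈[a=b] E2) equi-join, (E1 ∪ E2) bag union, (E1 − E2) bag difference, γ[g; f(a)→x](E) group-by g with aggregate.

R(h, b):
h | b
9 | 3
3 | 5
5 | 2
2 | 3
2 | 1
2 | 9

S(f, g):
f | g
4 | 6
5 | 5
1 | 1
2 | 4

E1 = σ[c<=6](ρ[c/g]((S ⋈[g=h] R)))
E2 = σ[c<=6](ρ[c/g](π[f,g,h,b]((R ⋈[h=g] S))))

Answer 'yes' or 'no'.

E1 per-node cardinality:
  S → 4
  R → 6
  (S ⋈[g=h] R) → 1
  ρ[c/g]((S ⋈[g=h] R)) → 1
  σ[c<=6](ρ[c/g]((S ⋈[g=h] R))) → 1
E2 per-node cardinality:
  R → 6
  S → 4
  (R ⋈[h=g] S) → 1
  π[f,g,h,b]((R ⋈[h=g] S)) → 1
  ρ[c/g](π[f,g,h,b]((R ⋈[h=g] S))) → 1
  σ[c<=6](ρ[c/g](π[f,g,h,b]((R ⋈[h=g] S)))) → 1

E1 and E2 produce the same multiset:
f | c | h | b
5 | 5 | 5 | 2

yes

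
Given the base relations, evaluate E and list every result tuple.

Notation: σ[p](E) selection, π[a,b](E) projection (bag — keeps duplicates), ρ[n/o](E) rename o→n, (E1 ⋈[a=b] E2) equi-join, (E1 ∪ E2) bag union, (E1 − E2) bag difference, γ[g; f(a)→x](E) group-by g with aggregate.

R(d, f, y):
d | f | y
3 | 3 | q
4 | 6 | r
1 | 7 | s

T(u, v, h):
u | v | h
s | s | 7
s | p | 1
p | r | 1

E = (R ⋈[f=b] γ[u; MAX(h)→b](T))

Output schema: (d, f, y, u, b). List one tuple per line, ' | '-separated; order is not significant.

Subexpression sizes:
  R → 3
  T → 3
  γ[u; MAX(h)→b](T) → 2
  (R ⋈[f=b] γ[u; MAX(h)→b](T)) → 1

== RESULT ==
d | f | y | u | b
1 | 7 | s | s | 7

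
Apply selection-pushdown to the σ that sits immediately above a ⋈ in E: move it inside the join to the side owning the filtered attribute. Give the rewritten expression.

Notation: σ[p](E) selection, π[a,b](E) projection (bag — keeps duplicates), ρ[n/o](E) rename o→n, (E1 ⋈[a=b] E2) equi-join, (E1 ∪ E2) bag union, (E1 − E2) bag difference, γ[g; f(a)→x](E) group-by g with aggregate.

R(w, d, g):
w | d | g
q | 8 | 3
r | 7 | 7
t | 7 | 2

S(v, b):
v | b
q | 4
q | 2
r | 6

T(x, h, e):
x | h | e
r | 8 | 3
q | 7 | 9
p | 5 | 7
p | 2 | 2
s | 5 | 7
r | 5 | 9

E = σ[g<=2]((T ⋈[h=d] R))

σ filters on g, owned by the right side.
E' = (T ⋈[h=d] σ[g<=2](R))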